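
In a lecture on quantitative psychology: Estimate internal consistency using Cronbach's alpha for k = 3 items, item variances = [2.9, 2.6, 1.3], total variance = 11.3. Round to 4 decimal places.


alpha = (k/(k-1)) * (1 - sum(s_i^2)/s_total^2)
sum(item variances) = 6.8
k/(k-1) = 3/2 = 1.5
1 - 6.8/11.3 = 1 - 0.60177 = 0.39823
alpha = 1.5 * 0.39823
= 0.5973


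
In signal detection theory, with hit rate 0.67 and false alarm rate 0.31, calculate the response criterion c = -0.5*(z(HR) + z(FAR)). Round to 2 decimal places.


c = -0.5 * (z(HR) + z(FAR))
z(0.67) = 0.4399
z(0.31) = -0.4959
c = -0.5 * (0.4399 + -0.4959)
= -0.5 * -0.056
= 0.03


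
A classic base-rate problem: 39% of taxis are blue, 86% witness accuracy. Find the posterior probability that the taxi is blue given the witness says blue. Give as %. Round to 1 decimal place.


P(blue | says blue) = P(says blue | blue)*P(blue) / [P(says blue | blue)*P(blue) + P(says blue | not blue)*P(not blue)]
Numerator = 0.86 * 0.39 = 0.3354
False identification = 0.14 * 0.61 = 0.0854
P = 0.3354 / (0.3354 + 0.0854)
= 0.3354 / 0.4208
As percentage = 79.7


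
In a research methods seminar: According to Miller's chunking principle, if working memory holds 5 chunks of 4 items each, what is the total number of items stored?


Total items = chunks * items_per_chunk
= 5 * 4
= 20


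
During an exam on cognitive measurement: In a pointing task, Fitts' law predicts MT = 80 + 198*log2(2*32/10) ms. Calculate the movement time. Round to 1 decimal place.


MT = 80 + 198 * log2(2*32/10)
2D/W = 6.4
log2(6.4) = 2.6781
MT = 80 + 198 * 2.6781
= 610.3 ms


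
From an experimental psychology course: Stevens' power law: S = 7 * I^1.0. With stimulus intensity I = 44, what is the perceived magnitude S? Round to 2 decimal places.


S = 7 * 44^1.0
44^1.0 = 44.0
S = 7 * 44.0
= 308.00


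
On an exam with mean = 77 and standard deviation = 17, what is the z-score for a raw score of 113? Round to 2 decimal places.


z = (X - mu) / sigma
= (113 - 77) / 17
= 36 / 17
= 2.12


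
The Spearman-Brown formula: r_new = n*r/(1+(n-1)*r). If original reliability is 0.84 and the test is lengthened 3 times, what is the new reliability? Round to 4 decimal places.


r_new = n*r / (1 + (n-1)*r)
Numerator = 3 * 0.84 = 2.52
Denominator = 1 + 2 * 0.84 = 2.68
r_new = 2.52 / 2.68
= 0.9403


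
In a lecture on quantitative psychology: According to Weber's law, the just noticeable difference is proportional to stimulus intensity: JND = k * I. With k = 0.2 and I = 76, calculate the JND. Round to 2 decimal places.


JND = k * I
JND = 0.2 * 76
= 15.20


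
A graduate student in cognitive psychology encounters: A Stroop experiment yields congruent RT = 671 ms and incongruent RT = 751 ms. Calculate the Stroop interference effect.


Stroop effect = RT(incongruent) - RT(congruent)
= 751 - 671
= 80 ms


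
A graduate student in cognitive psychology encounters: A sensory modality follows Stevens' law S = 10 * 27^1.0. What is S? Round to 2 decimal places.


S = 10 * 27^1.0
27^1.0 = 27.0
S = 10 * 27.0
= 270.00


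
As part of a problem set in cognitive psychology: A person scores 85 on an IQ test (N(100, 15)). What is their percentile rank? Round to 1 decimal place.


z = (IQ - mean) / SD
z = (85 - 100) / 15 = -1.0
Percentile = Phi(-1.0) * 100
Phi(-1.0) = 0.158655
= 15.9


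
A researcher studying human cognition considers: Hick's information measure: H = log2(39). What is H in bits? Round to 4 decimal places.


H = log2(n)
H = log2(39)
= 5.2854


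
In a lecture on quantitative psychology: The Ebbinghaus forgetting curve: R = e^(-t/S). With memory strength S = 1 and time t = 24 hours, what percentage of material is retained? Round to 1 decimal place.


R = e^(-t/S)
-t/S = -24/1 = -24.0
R = e^(-24.0) = 0.0
Percentage = 0.0 * 100
= 0.0


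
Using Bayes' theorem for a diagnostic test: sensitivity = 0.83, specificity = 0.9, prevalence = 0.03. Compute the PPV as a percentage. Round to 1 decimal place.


PPV = (sens * prev) / (sens * prev + (1-spec) * (1-prev))
Numerator = 0.83 * 0.03 = 0.0249
P(positive and no disease) = (1 - spec) * (1 - prev) = (1 - 0.9) * (1 - 0.03) = 0.097
Denominator = 0.0249 + 0.097 = 0.1219
PPV = 0.0249 / 0.1219 = 0.204266
As percentage = 20.4


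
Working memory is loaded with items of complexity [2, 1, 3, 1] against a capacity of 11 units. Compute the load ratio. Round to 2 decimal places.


Total complexity = 2 + 1 + 3 + 1 = 7
Load = total / capacity = 7 / 11
= 0.64


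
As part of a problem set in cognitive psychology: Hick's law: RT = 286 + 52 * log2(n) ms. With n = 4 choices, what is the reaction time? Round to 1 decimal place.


RT = 286 + 52 * log2(4)
log2(4) = 2.0
RT = 286 + 52 * 2.0
= 286 + 104.0
= 390.0 ms


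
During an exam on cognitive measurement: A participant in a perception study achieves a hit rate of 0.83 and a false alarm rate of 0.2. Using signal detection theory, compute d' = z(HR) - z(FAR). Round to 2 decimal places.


d' = z(HR) - z(FAR)
z(0.83) = 0.9542
z(0.2) = -0.8416
d' = 0.9542 - -0.8416
= 1.80


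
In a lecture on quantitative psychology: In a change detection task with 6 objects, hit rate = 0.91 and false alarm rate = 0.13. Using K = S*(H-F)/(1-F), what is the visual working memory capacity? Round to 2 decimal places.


K = S * (H - F) / (1 - F)
H - F = 0.78
1 - F = 0.87
K = 6 * 0.78 / 0.87
= 5.38


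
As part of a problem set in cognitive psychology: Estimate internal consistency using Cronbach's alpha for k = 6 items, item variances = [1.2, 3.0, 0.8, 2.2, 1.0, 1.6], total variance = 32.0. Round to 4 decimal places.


alpha = (k/(k-1)) * (1 - sum(s_i^2)/s_total^2)
sum(item variances) = 9.8
k/(k-1) = 6/5 = 1.2
1 - 9.8/32.0 = 1 - 0.30625 = 0.69375
alpha = 1.2 * 0.69375
= 0.8325


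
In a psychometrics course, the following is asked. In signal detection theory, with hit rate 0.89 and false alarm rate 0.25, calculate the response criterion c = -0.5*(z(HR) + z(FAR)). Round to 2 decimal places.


c = -0.5 * (z(HR) + z(FAR))
z(0.89) = 1.2265
z(0.25) = -0.6745
c = -0.5 * (1.2265 + -0.6745)
= -0.5 * 0.552
= -0.28


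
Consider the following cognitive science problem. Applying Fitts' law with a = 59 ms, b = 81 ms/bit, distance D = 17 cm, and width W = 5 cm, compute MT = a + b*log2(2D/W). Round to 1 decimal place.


MT = 59 + 81 * log2(2*17/5)
2D/W = 6.8
log2(6.8) = 2.7655
MT = 59 + 81 * 2.7655
= 283.0 ms


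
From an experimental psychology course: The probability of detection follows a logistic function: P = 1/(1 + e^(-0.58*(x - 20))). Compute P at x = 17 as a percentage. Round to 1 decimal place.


P(x) = 1/(1 + e^(-0.58*(17 - 20)))
Exponent = -0.58 * -3 = 1.74
e^(1.74) = 5.697343
P = 1/(1 + 5.697343) = 0.149313
Percentage = 14.9


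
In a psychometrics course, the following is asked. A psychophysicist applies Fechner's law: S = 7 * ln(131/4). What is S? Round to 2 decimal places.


S = 7 * ln(131/4)
I/I0 = 32.75
ln(32.75) = 3.4889
S = 7 * 3.4889
= 24.42


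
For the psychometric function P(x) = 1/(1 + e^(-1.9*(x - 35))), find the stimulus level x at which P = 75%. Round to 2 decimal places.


At P = 0.75: 0.75 = 1/(1 + e^(-k*(x-x0)))
Solving: e^(-k*(x-x0)) = 1/3
x = x0 + ln(3)/k
ln(3) = 1.0986
x = 35 + 1.0986/1.9
= 35 + 0.5782
= 35.58


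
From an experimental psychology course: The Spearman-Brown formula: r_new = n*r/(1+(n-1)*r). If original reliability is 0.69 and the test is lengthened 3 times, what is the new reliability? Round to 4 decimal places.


r_new = n*r / (1 + (n-1)*r)
Numerator = 3 * 0.69 = 2.07
Denominator = 1 + 2 * 0.69 = 2.38
r_new = 2.07 / 2.38
= 0.8697


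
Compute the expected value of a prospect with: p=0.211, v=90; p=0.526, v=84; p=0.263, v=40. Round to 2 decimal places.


EU = sum(p_i * v_i)
0.211 * 90 = 18.99
0.526 * 84 = 44.184
0.263 * 40 = 10.52
EU = 18.99 + 44.184 + 10.52
= 73.69


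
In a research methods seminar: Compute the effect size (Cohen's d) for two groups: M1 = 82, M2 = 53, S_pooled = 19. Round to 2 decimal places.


Cohen's d = (M1 - M2) / S_pooled
= (82 - 53) / 19
= 29 / 19
= 1.53


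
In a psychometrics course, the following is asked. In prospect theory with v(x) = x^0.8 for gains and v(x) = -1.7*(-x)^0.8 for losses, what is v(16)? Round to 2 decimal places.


Since x = 16 >= 0, use v(x) = x^0.8
16^0.8 = 9.1896
v(16) = 9.19


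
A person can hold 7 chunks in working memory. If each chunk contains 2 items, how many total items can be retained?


Total items = chunks * items_per_chunk
= 7 * 2
= 14


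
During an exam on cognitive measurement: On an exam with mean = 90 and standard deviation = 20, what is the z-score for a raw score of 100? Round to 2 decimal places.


z = (X - mu) / sigma
= (100 - 90) / 20
= 10 / 20
= 0.50


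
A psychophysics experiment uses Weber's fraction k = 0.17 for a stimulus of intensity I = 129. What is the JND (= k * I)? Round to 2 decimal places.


JND = k * I
JND = 0.17 * 129
= 21.93


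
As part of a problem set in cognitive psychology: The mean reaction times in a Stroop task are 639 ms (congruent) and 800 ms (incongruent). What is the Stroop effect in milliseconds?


Stroop effect = RT(incongruent) - RT(congruent)
= 800 - 639
= 161 ms


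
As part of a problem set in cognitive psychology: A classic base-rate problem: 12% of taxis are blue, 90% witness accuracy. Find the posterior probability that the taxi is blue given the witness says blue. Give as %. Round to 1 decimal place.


P(blue | says blue) = P(says blue | blue)*P(blue) / [P(says blue | blue)*P(blue) + P(says blue | not blue)*P(not blue)]
Numerator = 0.9 * 0.12 = 0.108
False identification = 0.1 * 0.88 = 0.088
P = 0.108 / (0.108 + 0.088)
= 0.108 / 0.196
As percentage = 55.1


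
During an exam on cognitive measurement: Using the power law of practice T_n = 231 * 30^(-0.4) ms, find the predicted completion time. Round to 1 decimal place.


T_n = 231 * 30^(-0.4)
30^(-0.4) = 0.256538
T_n = 231 * 0.256538
= 59.3 ms


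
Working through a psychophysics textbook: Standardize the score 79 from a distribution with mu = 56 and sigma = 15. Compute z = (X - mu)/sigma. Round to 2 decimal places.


z = (X - mu) / sigma
= (79 - 56) / 15
= 23 / 15
= 1.53


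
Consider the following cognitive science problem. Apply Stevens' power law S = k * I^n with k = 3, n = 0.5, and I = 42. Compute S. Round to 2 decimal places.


S = 3 * 42^0.5
42^0.5 = 6.4807
S = 3 * 6.4807
= 19.44


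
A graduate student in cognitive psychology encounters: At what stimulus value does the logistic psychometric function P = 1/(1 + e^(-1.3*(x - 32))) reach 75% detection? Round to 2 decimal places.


At P = 0.75: 0.75 = 1/(1 + e^(-k*(x-x0)))
Solving: e^(-k*(x-x0)) = 1/3
x = x0 + ln(3)/k
ln(3) = 1.0986
x = 32 + 1.0986/1.3
= 32 + 0.8451
= 32.85


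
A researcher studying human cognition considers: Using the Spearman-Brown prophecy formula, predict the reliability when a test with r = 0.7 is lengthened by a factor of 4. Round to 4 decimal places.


r_new = n*r / (1 + (n-1)*r)
Numerator = 4 * 0.7 = 2.8
Denominator = 1 + 3 * 0.7 = 3.1
r_new = 2.8 / 3.1
= 0.9032


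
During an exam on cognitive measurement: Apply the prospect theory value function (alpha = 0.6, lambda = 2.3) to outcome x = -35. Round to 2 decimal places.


Since x = -35 < 0, use v(x) = -lambda*(-x)^alpha
(-x) = 35
35^0.6 = 8.4419
v(-35) = -2.3 * 8.4419
= -19.42


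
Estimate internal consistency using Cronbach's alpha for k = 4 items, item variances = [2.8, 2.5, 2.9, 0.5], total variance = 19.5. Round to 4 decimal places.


alpha = (k/(k-1)) * (1 - sum(s_i^2)/s_total^2)
sum(item variances) = 8.7
k/(k-1) = 4/3 = 1.333333
1 - 8.7/19.5 = 1 - 0.446154 = 0.553846
alpha = 1.333333 * 0.553846
= 0.7385


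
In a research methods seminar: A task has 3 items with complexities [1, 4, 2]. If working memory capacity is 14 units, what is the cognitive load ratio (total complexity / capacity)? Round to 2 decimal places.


Total complexity = 1 + 4 + 2 = 7
Load = total / capacity = 7 / 14
= 0.50


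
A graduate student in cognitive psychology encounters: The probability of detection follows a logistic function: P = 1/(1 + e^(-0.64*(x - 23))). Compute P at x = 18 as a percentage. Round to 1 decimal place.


P(x) = 1/(1 + e^(-0.64*(18 - 23)))
Exponent = -0.64 * -5 = 3.2
e^(3.2) = 24.53253
P = 1/(1 + 24.53253) = 0.039166
Percentage = 3.9


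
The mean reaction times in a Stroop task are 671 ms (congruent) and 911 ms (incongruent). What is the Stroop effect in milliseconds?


Stroop effect = RT(incongruent) - RT(congruent)
= 911 - 671
= 240 ms


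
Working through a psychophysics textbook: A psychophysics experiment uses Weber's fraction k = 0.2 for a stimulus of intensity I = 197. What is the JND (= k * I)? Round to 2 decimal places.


JND = k * I
JND = 0.2 * 197
= 39.40


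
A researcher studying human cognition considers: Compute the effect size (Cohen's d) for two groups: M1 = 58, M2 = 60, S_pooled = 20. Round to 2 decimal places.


Cohen's d = (M1 - M2) / S_pooled
= (58 - 60) / 20
= -2 / 20
= -0.10


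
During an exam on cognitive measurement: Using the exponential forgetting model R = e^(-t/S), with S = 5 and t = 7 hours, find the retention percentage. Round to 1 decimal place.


R = e^(-t/S)
-t/S = -7/5 = -1.4
R = e^(-1.4) = 0.246597
Percentage = 0.246597 * 100
= 24.7


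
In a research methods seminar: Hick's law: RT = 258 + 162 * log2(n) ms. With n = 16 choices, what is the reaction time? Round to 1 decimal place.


RT = 258 + 162 * log2(16)
log2(16) = 4.0
RT = 258 + 162 * 4.0
= 258 + 648.0
= 906.0 ms


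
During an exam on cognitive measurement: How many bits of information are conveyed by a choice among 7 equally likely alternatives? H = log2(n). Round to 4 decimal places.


H = log2(n)
H = log2(7)
= 2.8074


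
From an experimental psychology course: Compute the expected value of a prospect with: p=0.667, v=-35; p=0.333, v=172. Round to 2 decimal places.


EU = sum(p_i * v_i)
0.667 * -35 = -23.345
0.333 * 172 = 57.276
EU = -23.345 + 57.276
= 33.93


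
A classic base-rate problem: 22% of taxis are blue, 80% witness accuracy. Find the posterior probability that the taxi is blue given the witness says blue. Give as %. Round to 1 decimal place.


P(blue | says blue) = P(says blue | blue)*P(blue) / [P(says blue | blue)*P(blue) + P(says blue | not blue)*P(not blue)]
Numerator = 0.8 * 0.22 = 0.176
False identification = 0.2 * 0.78 = 0.156
P = 0.176 / (0.176 + 0.156)
= 0.176 / 0.332
As percentage = 53.0


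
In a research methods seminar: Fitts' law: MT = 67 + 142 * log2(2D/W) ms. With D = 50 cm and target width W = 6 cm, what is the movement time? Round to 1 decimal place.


MT = 67 + 142 * log2(2*50/6)
2D/W = 16.666667
log2(16.666667) = 4.0589
MT = 67 + 142 * 4.0589
= 643.4 ms


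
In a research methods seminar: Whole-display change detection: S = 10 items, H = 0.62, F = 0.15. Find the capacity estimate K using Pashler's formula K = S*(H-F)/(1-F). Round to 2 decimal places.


K = S * (H - F) / (1 - F)
H - F = 0.47
1 - F = 0.85
K = 10 * 0.47 / 0.85
= 5.53


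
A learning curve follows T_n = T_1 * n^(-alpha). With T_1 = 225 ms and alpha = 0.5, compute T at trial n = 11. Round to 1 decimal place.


T_n = 225 * 11^(-0.5)
11^(-0.5) = 0.301511
T_n = 225 * 0.301511
= 67.8 ms


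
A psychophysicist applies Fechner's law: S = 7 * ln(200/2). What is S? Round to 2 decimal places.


S = 7 * ln(200/2)
I/I0 = 100.0
ln(100.0) = 4.6052
S = 7 * 4.6052
= 32.24


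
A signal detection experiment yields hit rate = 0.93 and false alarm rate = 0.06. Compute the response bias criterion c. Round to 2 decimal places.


c = -0.5 * (z(HR) + z(FAR))
z(0.93) = 1.4758
z(0.06) = -1.5548
c = -0.5 * (1.4758 + -1.5548)
= -0.5 * -0.079
= 0.04


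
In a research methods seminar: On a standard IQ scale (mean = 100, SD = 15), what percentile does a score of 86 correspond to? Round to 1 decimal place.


z = (IQ - mean) / SD
z = (86 - 100) / 15 = -0.9333
Percentile = Phi(-0.9333) * 100
Phi(-0.9333) = 0.175333
= 17.5


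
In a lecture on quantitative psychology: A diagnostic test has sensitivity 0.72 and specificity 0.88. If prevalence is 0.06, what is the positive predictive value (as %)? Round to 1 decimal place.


PPV = (sens * prev) / (sens * prev + (1-spec) * (1-prev))
Numerator = 0.72 * 0.06 = 0.0432
P(positive and no disease) = (1 - spec) * (1 - prev) = (1 - 0.88) * (1 - 0.06) = 0.1128
Denominator = 0.0432 + 0.1128 = 0.156
PPV = 0.0432 / 0.156 = 0.276923
As percentage = 27.7


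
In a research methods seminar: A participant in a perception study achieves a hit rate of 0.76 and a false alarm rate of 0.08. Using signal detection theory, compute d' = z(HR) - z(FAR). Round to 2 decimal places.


d' = z(HR) - z(FAR)
z(0.76) = 0.7063
z(0.08) = -1.4051
d' = 0.7063 - -1.4051
= 2.11


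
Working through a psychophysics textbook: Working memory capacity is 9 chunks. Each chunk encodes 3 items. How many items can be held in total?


Total items = chunks * items_per_chunk
= 9 * 3
= 27


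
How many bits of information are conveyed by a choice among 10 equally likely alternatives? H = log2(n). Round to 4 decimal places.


H = log2(n)
H = log2(10)
= 3.3219


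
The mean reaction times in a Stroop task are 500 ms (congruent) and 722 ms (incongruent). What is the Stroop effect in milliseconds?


Stroop effect = RT(incongruent) - RT(congruent)
= 722 - 500
= 222 ms


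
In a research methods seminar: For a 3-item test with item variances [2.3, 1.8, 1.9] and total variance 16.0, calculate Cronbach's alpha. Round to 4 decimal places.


alpha = (k/(k-1)) * (1 - sum(s_i^2)/s_total^2)
sum(item variances) = 6.0
k/(k-1) = 3/2 = 1.5
1 - 6.0/16.0 = 1 - 0.375 = 0.625
alpha = 1.5 * 0.625
= 0.9375


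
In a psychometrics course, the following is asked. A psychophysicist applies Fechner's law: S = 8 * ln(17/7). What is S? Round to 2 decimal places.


S = 8 * ln(17/7)
I/I0 = 2.428571
ln(2.428571) = 0.8873
S = 8 * 0.8873
= 7.10


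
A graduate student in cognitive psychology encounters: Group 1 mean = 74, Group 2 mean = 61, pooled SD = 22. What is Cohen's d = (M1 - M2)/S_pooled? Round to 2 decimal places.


Cohen's d = (M1 - M2) / S_pooled
= (74 - 61) / 22
= 13 / 22
= 0.59


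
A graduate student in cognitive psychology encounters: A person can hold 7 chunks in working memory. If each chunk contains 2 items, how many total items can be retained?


Total items = chunks * items_per_chunk
= 7 * 2
= 14


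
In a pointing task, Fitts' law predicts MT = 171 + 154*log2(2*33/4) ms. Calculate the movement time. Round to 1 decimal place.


MT = 171 + 154 * log2(2*33/4)
2D/W = 16.5
log2(16.5) = 4.0444
MT = 171 + 154 * 4.0444
= 793.8 ms


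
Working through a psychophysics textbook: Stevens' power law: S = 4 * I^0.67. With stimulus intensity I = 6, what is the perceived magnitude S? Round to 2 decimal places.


S = 4 * 6^0.67
6^0.67 = 3.3217
S = 4 * 3.3217
= 13.29


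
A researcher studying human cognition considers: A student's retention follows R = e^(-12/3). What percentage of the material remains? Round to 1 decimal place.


R = e^(-t/S)
-t/S = -12/3 = -4.0
R = e^(-4.0) = 0.018316
Percentage = 0.018316 * 100
= 1.8


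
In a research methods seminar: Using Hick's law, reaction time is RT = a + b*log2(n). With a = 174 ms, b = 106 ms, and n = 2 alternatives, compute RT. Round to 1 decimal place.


RT = 174 + 106 * log2(2)
log2(2) = 1.0
RT = 174 + 106 * 1.0
= 174 + 106.0
= 280.0 ms


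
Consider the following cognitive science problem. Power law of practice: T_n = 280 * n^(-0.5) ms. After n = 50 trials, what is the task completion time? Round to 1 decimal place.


T_n = 280 * 50^(-0.5)
50^(-0.5) = 0.141421
T_n = 280 * 0.141421
= 39.6 ms


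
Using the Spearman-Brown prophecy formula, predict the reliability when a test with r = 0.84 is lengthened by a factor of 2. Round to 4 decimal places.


r_new = n*r / (1 + (n-1)*r)
Numerator = 2 * 0.84 = 1.68
Denominator = 1 + 1 * 0.84 = 1.84
r_new = 1.68 / 1.84
= 0.9130


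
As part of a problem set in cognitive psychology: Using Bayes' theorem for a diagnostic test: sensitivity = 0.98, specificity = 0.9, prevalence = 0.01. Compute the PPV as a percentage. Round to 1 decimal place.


PPV = (sens * prev) / (sens * prev + (1-spec) * (1-prev))
Numerator = 0.98 * 0.01 = 0.0098
P(positive and no disease) = (1 - spec) * (1 - prev) = (1 - 0.9) * (1 - 0.01) = 0.099
Denominator = 0.0098 + 0.099 = 0.1088
PPV = 0.0098 / 0.1088 = 0.090074
As percentage = 9.0


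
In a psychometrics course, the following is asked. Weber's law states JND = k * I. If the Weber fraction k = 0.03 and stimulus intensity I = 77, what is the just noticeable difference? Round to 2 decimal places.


JND = k * I
JND = 0.03 * 77
= 2.31


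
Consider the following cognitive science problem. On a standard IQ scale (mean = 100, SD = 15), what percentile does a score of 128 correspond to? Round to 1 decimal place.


z = (IQ - mean) / SD
z = (128 - 100) / 15 = 1.8667
Percentile = Phi(1.8667) * 100
Phi(1.8667) = 0.969028
= 96.9


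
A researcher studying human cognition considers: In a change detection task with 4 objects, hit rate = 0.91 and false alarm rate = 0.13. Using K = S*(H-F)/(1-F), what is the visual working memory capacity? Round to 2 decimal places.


K = S * (H - F) / (1 - F)
H - F = 0.78
1 - F = 0.87
K = 4 * 0.78 / 0.87
= 3.59


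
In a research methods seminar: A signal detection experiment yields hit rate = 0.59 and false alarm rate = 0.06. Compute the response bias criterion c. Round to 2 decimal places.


c = -0.5 * (z(HR) + z(FAR))
z(0.59) = 0.2275
z(0.06) = -1.5548
c = -0.5 * (0.2275 + -1.5548)
= -0.5 * -1.3273
= 0.66


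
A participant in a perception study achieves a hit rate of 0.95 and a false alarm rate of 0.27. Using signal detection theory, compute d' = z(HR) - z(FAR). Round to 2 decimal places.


d' = z(HR) - z(FAR)
z(0.95) = 1.6449
z(0.27) = -0.6128
d' = 1.6449 - -0.6128
= 2.26


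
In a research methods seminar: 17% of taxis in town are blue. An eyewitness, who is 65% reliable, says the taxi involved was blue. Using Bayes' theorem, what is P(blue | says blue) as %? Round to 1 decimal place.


P(blue | says blue) = P(says blue | blue)*P(blue) / [P(says blue | blue)*P(blue) + P(says blue | not blue)*P(not blue)]
Numerator = 0.65 * 0.17 = 0.1105
False identification = 0.35 * 0.83 = 0.2905
P = 0.1105 / (0.1105 + 0.2905)
= 0.1105 / 0.401
As percentage = 27.6


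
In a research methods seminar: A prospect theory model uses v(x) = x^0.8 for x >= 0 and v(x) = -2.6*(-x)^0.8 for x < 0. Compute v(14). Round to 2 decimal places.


Since x = 14 >= 0, use v(x) = x^0.8
14^0.8 = 8.2585
v(14) = 8.26


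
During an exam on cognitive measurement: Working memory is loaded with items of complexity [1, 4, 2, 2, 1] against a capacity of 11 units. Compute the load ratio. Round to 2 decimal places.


Total complexity = 1 + 4 + 2 + 2 + 1 = 10
Load = total / capacity = 10 / 11
= 0.91


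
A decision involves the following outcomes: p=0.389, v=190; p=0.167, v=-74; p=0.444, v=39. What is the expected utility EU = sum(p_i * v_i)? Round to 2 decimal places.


EU = sum(p_i * v_i)
0.389 * 190 = 73.91
0.167 * -74 = -12.358
0.444 * 39 = 17.316
EU = 73.91 + -12.358 + 17.316
= 78.87


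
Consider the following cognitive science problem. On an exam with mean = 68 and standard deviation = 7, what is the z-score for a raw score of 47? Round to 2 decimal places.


z = (X - mu) / sigma
= (47 - 68) / 7
= -21 / 7
= -3.00


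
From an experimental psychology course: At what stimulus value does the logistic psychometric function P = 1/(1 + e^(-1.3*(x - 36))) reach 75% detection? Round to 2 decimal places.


At P = 0.75: 0.75 = 1/(1 + e^(-k*(x-x0)))
Solving: e^(-k*(x-x0)) = 1/3
x = x0 + ln(3)/k
ln(3) = 1.0986
x = 36 + 1.0986/1.3
= 36 + 0.8451
= 36.85


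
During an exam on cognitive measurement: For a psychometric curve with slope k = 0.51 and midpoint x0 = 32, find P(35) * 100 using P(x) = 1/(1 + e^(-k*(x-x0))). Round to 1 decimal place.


P(x) = 1/(1 + e^(-0.51*(35 - 32)))
Exponent = -0.51 * 3 = -1.53
e^(-1.53) = 0.216536
P = 1/(1 + 0.216536) = 0.822006
Percentage = 82.2


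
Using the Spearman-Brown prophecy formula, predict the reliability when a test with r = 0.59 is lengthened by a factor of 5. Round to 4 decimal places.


r_new = n*r / (1 + (n-1)*r)
Numerator = 5 * 0.59 = 2.95
Denominator = 1 + 4 * 0.59 = 3.36
r_new = 2.95 / 3.36
= 0.8780


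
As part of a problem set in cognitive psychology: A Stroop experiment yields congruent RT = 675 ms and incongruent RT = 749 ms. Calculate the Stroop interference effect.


Stroop effect = RT(incongruent) - RT(congruent)
= 749 - 675
= 74 ms


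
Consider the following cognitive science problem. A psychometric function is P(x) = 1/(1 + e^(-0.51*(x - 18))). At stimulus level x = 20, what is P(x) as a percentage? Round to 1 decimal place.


P(x) = 1/(1 + e^(-0.51*(20 - 18)))
Exponent = -0.51 * 2 = -1.02
e^(-1.02) = 0.360595
P = 1/(1 + 0.360595) = 0.734973
Percentage = 73.5


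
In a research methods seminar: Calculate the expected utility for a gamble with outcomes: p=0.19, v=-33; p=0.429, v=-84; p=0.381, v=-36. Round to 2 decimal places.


EU = sum(p_i * v_i)
0.19 * -33 = -6.27
0.429 * -84 = -36.036
0.381 * -36 = -13.716
EU = -6.27 + -36.036 + -13.716
= -56.02


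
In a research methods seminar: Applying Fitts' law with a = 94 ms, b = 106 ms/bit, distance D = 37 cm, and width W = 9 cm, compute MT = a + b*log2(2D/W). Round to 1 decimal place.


MT = 94 + 106 * log2(2*37/9)
2D/W = 8.222222
log2(8.222222) = 3.0395
MT = 94 + 106 * 3.0395
= 416.2 ms


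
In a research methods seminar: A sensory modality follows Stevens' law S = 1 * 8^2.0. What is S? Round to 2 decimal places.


S = 1 * 8^2.0
8^2.0 = 64.0
S = 1 * 64.0
= 64.00


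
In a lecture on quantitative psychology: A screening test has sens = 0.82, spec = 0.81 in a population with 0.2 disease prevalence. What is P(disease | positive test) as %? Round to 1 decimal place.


PPV = (sens * prev) / (sens * prev + (1-spec) * (1-prev))
Numerator = 0.82 * 0.2 = 0.164
P(positive and no disease) = (1 - spec) * (1 - prev) = (1 - 0.81) * (1 - 0.2) = 0.152
Denominator = 0.164 + 0.152 = 0.316
PPV = 0.164 / 0.316 = 0.518987
As percentage = 51.9


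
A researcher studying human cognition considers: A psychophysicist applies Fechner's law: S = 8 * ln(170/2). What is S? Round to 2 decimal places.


S = 8 * ln(170/2)
I/I0 = 85.0
ln(85.0) = 4.4427
S = 8 * 4.4427
= 35.54


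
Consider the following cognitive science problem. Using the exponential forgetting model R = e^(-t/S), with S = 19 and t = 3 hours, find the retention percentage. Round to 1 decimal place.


R = e^(-t/S)
-t/S = -3/19 = -0.157895
R = e^(-0.157895) = 0.853939
Percentage = 0.853939 * 100
= 85.4


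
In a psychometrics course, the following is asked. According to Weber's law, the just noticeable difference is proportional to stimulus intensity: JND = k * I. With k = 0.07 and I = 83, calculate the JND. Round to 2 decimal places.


JND = k * I
JND = 0.07 * 83
= 5.81


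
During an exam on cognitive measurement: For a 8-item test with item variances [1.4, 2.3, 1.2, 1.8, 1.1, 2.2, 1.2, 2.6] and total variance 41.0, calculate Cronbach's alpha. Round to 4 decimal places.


alpha = (k/(k-1)) * (1 - sum(s_i^2)/s_total^2)
sum(item variances) = 13.8
k/(k-1) = 8/7 = 1.142857
1 - 13.8/41.0 = 1 - 0.336585 = 0.663415
alpha = 1.142857 * 0.663415
= 0.7582


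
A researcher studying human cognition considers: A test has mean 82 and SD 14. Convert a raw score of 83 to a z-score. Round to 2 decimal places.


z = (X - mu) / sigma
= (83 - 82) / 14
= 1 / 14
= 0.07


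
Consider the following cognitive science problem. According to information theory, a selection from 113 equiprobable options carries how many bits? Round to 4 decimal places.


H = log2(n)
H = log2(113)
= 6.8202


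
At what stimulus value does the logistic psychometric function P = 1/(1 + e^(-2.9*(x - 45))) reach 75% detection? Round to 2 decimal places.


At P = 0.75: 0.75 = 1/(1 + e^(-k*(x-x0)))
Solving: e^(-k*(x-x0)) = 1/3
x = x0 + ln(3)/k
ln(3) = 1.0986
x = 45 + 1.0986/2.9
= 45 + 0.3788
= 45.38


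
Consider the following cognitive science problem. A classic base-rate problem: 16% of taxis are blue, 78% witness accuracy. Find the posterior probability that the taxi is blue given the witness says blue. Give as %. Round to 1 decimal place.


P(blue | says blue) = P(says blue | blue)*P(blue) / [P(says blue | blue)*P(blue) + P(says blue | not blue)*P(not blue)]
Numerator = 0.78 * 0.16 = 0.1248
False identification = 0.22 * 0.84 = 0.1848
P = 0.1248 / (0.1248 + 0.1848)
= 0.1248 / 0.3096
As percentage = 40.3


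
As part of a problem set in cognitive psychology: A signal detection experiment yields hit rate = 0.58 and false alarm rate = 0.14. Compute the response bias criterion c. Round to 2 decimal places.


c = -0.5 * (z(HR) + z(FAR))
z(0.58) = 0.2019
z(0.14) = -1.0803
c = -0.5 * (0.2019 + -1.0803)
= -0.5 * -0.8784
= 0.44


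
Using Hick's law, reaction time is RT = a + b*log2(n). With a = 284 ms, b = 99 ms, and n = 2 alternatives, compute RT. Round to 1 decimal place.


RT = 284 + 99 * log2(2)
log2(2) = 1.0
RT = 284 + 99 * 1.0
= 284 + 99.0
= 383.0 ms


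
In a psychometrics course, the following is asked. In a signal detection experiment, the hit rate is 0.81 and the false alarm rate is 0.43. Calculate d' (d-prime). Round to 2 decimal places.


d' = z(HR) - z(FAR)
z(0.81) = 0.8779
z(0.43) = -0.1764
d' = 0.8779 - -0.1764
= 1.05


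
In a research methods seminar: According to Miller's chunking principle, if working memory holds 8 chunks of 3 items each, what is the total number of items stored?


Total items = chunks * items_per_chunk
= 8 * 3
= 24


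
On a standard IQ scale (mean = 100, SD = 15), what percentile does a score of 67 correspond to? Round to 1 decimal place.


z = (IQ - mean) / SD
z = (67 - 100) / 15 = -2.2
Percentile = Phi(-2.2) * 100
Phi(-2.2) = 0.013903
= 1.4


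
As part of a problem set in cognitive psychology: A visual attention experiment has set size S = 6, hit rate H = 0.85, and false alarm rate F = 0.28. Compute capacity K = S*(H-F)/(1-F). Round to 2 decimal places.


K = S * (H - F) / (1 - F)
H - F = 0.57
1 - F = 0.72
K = 6 * 0.57 / 0.72
= 4.75


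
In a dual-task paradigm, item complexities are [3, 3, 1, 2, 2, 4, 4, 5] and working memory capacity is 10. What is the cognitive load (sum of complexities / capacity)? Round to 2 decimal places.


Total complexity = 3 + 3 + 1 + 2 + 2 + 4 + 4 + 5 = 24
Load = total / capacity = 24 / 10
= 2.40


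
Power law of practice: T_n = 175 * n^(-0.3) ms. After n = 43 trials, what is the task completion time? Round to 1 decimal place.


T_n = 175 * 43^(-0.3)
43^(-0.3) = 0.323563
T_n = 175 * 0.323563
= 56.6 ms


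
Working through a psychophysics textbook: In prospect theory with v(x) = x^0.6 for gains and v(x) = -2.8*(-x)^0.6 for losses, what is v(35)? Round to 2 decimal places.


Since x = 35 >= 0, use v(x) = x^0.6
35^0.6 = 8.4419
v(35) = 8.44


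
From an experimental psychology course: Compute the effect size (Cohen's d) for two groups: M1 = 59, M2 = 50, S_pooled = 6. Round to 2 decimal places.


Cohen's d = (M1 - M2) / S_pooled
= (59 - 50) / 6
= 9 / 6
= 1.50


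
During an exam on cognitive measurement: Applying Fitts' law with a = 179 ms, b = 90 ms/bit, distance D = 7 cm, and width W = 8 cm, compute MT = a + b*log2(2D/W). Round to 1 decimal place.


MT = 179 + 90 * log2(2*7/8)
2D/W = 1.75
log2(1.75) = 0.8074
MT = 179 + 90 * 0.8074
= 251.7 ms


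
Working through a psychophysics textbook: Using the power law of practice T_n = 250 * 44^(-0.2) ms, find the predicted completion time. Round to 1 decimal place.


T_n = 250 * 44^(-0.2)
44^(-0.2) = 0.469148
T_n = 250 * 0.469148
= 117.3 ms


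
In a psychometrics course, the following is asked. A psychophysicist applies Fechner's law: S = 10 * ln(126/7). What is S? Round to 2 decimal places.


S = 10 * ln(126/7)
I/I0 = 18.0
ln(18.0) = 2.8904
S = 10 * 2.8904
= 28.90


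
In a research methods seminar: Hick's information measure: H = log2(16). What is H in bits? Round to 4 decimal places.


H = log2(n)
H = log2(16)
= 4.0000


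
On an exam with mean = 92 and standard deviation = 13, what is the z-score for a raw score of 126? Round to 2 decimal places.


z = (X - mu) / sigma
= (126 - 92) / 13
= 34 / 13
= 2.62


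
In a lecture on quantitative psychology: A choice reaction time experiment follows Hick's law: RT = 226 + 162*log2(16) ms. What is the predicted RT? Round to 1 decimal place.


RT = 226 + 162 * log2(16)
log2(16) = 4.0
RT = 226 + 162 * 4.0
= 226 + 648.0
= 874.0 ms


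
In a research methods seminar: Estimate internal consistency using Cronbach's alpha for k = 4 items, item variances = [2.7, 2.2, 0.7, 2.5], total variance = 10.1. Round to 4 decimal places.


alpha = (k/(k-1)) * (1 - sum(s_i^2)/s_total^2)
sum(item variances) = 8.1
k/(k-1) = 4/3 = 1.333333
1 - 8.1/10.1 = 1 - 0.80198 = 0.19802
alpha = 1.333333 * 0.19802
= 0.2640


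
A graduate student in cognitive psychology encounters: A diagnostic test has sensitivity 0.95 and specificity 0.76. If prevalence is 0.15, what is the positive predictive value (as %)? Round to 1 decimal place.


PPV = (sens * prev) / (sens * prev + (1-spec) * (1-prev))
Numerator = 0.95 * 0.15 = 0.1425
P(positive and no disease) = (1 - spec) * (1 - prev) = (1 - 0.76) * (1 - 0.15) = 0.204
Denominator = 0.1425 + 0.204 = 0.3465
PPV = 0.1425 / 0.3465 = 0.411255
As percentage = 41.1


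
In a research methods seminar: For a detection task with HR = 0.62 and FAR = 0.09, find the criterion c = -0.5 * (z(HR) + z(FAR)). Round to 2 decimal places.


c = -0.5 * (z(HR) + z(FAR))
z(0.62) = 0.3055
z(0.09) = -1.3408
c = -0.5 * (0.3055 + -1.3408)
= -0.5 * -1.0353
= 0.52


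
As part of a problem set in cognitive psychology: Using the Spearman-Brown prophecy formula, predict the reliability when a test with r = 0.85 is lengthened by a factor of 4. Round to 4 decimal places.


r_new = n*r / (1 + (n-1)*r)
Numerator = 4 * 0.85 = 3.4
Denominator = 1 + 3 * 0.85 = 3.55
r_new = 3.4 / 3.55
= 0.9577


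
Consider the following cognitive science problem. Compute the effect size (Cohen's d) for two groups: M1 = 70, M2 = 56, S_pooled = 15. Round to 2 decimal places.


Cohen's d = (M1 - M2) / S_pooled
= (70 - 56) / 15
= 14 / 15
= 0.93


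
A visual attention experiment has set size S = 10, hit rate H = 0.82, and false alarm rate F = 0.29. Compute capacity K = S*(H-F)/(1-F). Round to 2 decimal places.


K = S * (H - F) / (1 - F)
H - F = 0.53
1 - F = 0.71
K = 10 * 0.53 / 0.71
= 7.46


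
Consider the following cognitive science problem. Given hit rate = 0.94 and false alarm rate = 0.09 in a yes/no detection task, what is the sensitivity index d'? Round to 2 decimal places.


d' = z(HR) - z(FAR)
z(0.94) = 1.5548
z(0.09) = -1.3408
d' = 1.5548 - -1.3408
= 2.90


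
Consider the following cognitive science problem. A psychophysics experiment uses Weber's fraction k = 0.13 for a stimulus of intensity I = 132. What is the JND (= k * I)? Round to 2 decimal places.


JND = k * I
JND = 0.13 * 132
= 17.16


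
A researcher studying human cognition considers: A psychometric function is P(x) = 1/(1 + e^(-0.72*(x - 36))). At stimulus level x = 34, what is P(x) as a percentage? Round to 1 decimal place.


P(x) = 1/(1 + e^(-0.72*(34 - 36)))
Exponent = -0.72 * -2 = 1.44
e^(1.44) = 4.220696
P = 1/(1 + 4.220696) = 0.191545
Percentage = 19.2


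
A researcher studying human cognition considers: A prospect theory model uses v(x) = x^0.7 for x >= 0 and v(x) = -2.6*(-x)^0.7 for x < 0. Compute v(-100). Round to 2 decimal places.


Since x = -100 < 0, use v(x) = -lambda*(-x)^alpha
(-x) = 100
100^0.7 = 25.1189
v(-100) = -2.6 * 25.1189
= -65.31


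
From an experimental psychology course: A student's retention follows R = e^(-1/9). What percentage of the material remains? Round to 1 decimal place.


R = e^(-t/S)
-t/S = -1/9 = -0.111111
R = e^(-0.111111) = 0.894839
Percentage = 0.894839 * 100
= 89.5


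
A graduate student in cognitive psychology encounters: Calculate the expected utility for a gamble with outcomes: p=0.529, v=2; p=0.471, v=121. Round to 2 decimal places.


EU = sum(p_i * v_i)
0.529 * 2 = 1.058
0.471 * 121 = 56.991
EU = 1.058 + 56.991
= 58.05


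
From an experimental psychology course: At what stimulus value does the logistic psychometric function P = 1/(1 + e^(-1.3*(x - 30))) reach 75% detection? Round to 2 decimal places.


At P = 0.75: 0.75 = 1/(1 + e^(-k*(x-x0)))
Solving: e^(-k*(x-x0)) = 1/3
x = x0 + ln(3)/k
ln(3) = 1.0986
x = 30 + 1.0986/1.3
= 30 + 0.8451
= 30.85


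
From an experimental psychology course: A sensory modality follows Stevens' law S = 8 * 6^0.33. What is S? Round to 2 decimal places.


S = 8 * 6^0.33
6^0.33 = 1.8063
S = 8 * 1.8063
= 14.45


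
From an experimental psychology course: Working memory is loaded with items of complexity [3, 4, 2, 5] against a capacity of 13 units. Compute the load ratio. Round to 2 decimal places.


Total complexity = 3 + 4 + 2 + 5 = 14
Load = total / capacity = 14 / 13
= 1.08


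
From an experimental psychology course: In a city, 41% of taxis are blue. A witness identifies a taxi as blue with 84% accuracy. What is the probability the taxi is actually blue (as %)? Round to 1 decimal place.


P(blue | says blue) = P(says blue | blue)*P(blue) / [P(says blue | blue)*P(blue) + P(says blue | not blue)*P(not blue)]
Numerator = 0.84 * 0.41 = 0.3444
False identification = 0.16 * 0.59 = 0.0944
P = 0.3444 / (0.3444 + 0.0944)
= 0.3444 / 0.4388
As percentage = 78.5


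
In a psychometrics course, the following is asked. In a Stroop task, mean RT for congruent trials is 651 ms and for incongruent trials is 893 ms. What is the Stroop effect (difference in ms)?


Stroop effect = RT(incongruent) - RT(congruent)
= 893 - 651
= 242 ms


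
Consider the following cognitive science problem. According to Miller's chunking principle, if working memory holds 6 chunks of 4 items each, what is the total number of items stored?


Total items = chunks * items_per_chunk
= 6 * 4
= 24


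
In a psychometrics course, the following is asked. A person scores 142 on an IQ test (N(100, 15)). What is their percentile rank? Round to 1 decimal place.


z = (IQ - mean) / SD
z = (142 - 100) / 15 = 2.8
Percentile = Phi(2.8) * 100
Phi(2.8) = 0.997445
= 99.7


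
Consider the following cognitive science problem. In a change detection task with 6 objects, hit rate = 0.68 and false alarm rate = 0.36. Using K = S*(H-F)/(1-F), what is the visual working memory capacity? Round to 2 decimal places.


K = S * (H - F) / (1 - F)
H - F = 0.32
1 - F = 0.64
K = 6 * 0.32 / 0.64
= 3.00


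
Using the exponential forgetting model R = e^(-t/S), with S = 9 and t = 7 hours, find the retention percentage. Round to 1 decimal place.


R = e^(-t/S)
-t/S = -7/9 = -0.777778
R = e^(-0.777778) = 0.459426
Percentage = 0.459426 * 100
= 45.9


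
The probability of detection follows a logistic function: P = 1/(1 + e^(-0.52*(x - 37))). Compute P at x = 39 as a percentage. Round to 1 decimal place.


P(x) = 1/(1 + e^(-0.52*(39 - 37)))
Exponent = -0.52 * 2 = -1.04
e^(-1.04) = 0.353455
P = 1/(1 + 0.353455) = 0.73885
Percentage = 73.9


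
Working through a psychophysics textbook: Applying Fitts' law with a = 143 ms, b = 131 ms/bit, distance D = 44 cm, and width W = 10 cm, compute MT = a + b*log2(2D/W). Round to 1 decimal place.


MT = 143 + 131 * log2(2*44/10)
2D/W = 8.8
log2(8.8) = 3.1375
MT = 143 + 131 * 3.1375
= 554.0 ms
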